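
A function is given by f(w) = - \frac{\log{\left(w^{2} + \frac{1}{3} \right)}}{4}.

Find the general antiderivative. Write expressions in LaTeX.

F(w) = \frac{- 3 w \log{\left(w^{2} + \frac{1}{3} \right)} + 6 w - 2 \sqrt{3} \operatorname{atan}{\left(\sqrt{3} w \right)}}{12} + C

For F(w) to be correct the identity F'(w) - f(w) = 0 must hold.
Check: d/dw[\frac{- 3 w \log{\left(w^{2} + \frac{1}{3} \right)} + 6 w - 2 \sqrt{3} \operatorname{atan}{\left(\sqrt{3} w \right)}}{12}] = - \frac{\log{\left(w^{2} + \frac{1}{3} \right)}}{4} = f(w).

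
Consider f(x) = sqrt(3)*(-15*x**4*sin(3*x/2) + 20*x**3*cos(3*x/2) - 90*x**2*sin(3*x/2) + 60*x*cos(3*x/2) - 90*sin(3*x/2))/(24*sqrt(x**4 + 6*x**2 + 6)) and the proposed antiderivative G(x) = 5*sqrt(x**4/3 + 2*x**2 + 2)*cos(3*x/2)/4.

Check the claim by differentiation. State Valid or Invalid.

Valid - differentiating G returns exactly f.

d/dx[G] = sqrt(3)*(-15*x**4*sin(3*x/2) + 20*x**3*cos(3*x/2) - 90*x**2*sin(3*x/2) + 60*x*cos(3*x/2) - 90*sin(3*x/2))/(24*sqrt(x**4 + 6*x**2 + 6))
This equals f(x) exactly, so the claim holds.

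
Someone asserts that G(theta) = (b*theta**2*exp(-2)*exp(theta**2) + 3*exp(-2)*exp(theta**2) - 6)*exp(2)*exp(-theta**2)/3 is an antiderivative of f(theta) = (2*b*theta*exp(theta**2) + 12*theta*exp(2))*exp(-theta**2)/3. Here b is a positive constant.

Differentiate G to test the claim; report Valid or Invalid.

Valid - differentiating G returns exactly f.

d/dtheta[G] = (2*b*theta*exp(theta**2) + 12*theta*exp(2))*exp(-theta**2)/3
This equals f(theta) exactly, so the claim holds.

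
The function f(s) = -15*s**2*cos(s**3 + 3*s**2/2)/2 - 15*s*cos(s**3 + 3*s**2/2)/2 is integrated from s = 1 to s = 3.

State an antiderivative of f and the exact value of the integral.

Antiderivative: F(s) = -5*sin(s**3 + 3*s**2/2)/2; value = -5*sin(81/2)/2 + 5*sin(5/2)/2

f matches the chain-rule pattern g'(h)*h' with inner function h(s) = s**3 + 3*s**2/2; substituting u = h(s) collapses the integral.
F(s) = -5*sin(s**3 + 3*s**2/2)/2 is an antiderivative of f.
Check: d/ds[-5*sin(s**3 + 3*s**2/2)/2] = -15*s**2*cos(s**3 + 3*s**2/2)/2 - 15*s*cos(s**3 + 3*s**2/2)/2 = f(s).
F(3) = -5*sin(81/2)/2; F(1) = -5*sin(5/2)/2.
Integral = F(3) - F(1) = -5*sin(81/2)/2 + 5*sin(5/2)/2.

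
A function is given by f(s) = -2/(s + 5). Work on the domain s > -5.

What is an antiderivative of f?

Differentiate the proposed F(s) back; it has to land on f(s) exactly.
Check: d/ds[-2*log(s + 5)] = -2/(s + 5) = f(s).

An antiderivative is F(s) = -2*log(s + 5).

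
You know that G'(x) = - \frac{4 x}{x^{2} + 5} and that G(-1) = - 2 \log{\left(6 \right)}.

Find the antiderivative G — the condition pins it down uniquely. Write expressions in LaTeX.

G(x) = - 2 \log{\left(x^{2} + 5 \right)}

The substitution u = x^{2} + 5 works: G'(x) is exactly (dG/du)*(du/dx) for that inner function.
A general antiderivative is - 2 \log{\left(x^{2} + 5 \right)} + C.
The condition gives C = - 2 \log{\left(6 \right)} - (- 2 \log{\left(6 \right)}) = 0.
So G(x) = - 2 \log{\left(x^{2} + 5 \right)}.
Check: d/dx[- 2 \log{\left(x^{2} + 5 \right)}] = - \frac{4 x}{x^{2} + 5} = G'(x).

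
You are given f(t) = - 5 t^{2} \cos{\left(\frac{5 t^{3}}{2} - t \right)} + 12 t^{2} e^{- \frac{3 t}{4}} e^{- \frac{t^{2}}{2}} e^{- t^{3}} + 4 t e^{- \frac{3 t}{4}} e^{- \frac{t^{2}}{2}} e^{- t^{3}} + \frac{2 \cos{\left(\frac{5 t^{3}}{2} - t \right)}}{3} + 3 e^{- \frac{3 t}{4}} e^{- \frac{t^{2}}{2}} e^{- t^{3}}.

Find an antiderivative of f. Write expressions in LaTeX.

An antiderivative is F(t) = \frac{\left(- 2 e^{\frac{3 t}{4}} e^{\frac{t^{2}}{2}} e^{t^{3}} \sin{\left(\frac{5 t^{3}}{2} - t \right)} - 12\right) e^{- \frac{3 t}{4}} e^{- \frac{t^{2}}{2}} e^{- t^{3}}}{3}.

Integrate term by term and add the pieces.
Check: d/dt[\frac{\left(- 2 e^{\frac{3 t}{4}} e^{\frac{t^{2}}{2}} e^{t^{3}} \sin{\left(\frac{5 t^{3}}{2} - t \right)} - 12\right) e^{- \frac{3 t}{4}} e^{- \frac{t^{2}}{2}} e^{- t^{3}}}{3}] = \frac{\left(- 15 t^{2} e^{\frac{3 t}{4}} e^{\frac{t^{2}}{2}} e^{t^{3}} \cos{\left(\frac{5 t^{3}}{2} - t \right)} + 36 t^{2} + 12 t + 2 e^{\frac{3 t}{4}} e^{\frac{t^{2}}{2}} e^{t^{3}} \cos{\left(\frac{5 t^{3}}{2} - t \right)} + 9\right) e^{- \frac{3 t}{4}} e^{- \frac{t^{2}}{2}} e^{- t^{3}}}{3}, which equals f(t).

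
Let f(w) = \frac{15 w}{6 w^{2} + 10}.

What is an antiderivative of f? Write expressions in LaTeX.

The substitution u = \frac{3 w^{2}}{2} + \frac{5}{2} works: f is exactly (dF/du)*(du/dw) for that inner function.
Check: d/dw[\frac{5 \log{\left(3 w^{2} + 5 \right)}}{4}] = \frac{15 w}{6 w^{2} + 10} = f(w).

An antiderivative is F(w) = \frac{5 \log{\left(3 w^{2} + 5 \right)}}{4}.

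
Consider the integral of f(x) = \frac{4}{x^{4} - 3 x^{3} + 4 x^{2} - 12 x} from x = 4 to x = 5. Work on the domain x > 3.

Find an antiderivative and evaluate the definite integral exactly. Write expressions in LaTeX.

Antiderivative: F(x) = - \frac{\log{\left(x \right)}}{3} + \frac{4 \log{\left(x - 3 \right)}}{39} + \frac{3 \log{\left(x^{2} + 4 \right)}}{26} - \frac{2 \operatorname{atan}{\left(\frac{x}{2} \right)}}{13}; value = - \frac{\log{\left(5 \right)}}{3} - \frac{3 \log{\left(20 \right)}}{26} - \frac{2 \operatorname{atan}{\left(\frac{5}{2} \right)}}{13} + \frac{4 \log{\left(2 \right)}}{39} + \frac{2 \operatorname{atan}{\left(2 \right)}}{13} + \frac{3 \log{\left(29 \right)}}{26} + \frac{\log{\left(4 \right)}}{3}

Factor the denominator (x \left(x - 3\right) \left(x^{2} + 4\right)) and decompose: f = \frac{3 x - 4}{13 \left(x^{2} + 4\right)} + \frac{4}{39 \left(x - 3\right)} - \frac{1}{3 x}; each piece integrates to a log, atan, or power term.
F(x) = - \frac{\log{\left(x \right)}}{3} + \frac{4 \log{\left(x - 3 \right)}}{39} + \frac{3 \log{\left(x^{2} + 4 \right)}}{26} - \frac{2 \operatorname{atan}{\left(\frac{x}{2} \right)}}{13} is an antiderivative of f.
Check: d/dx[- \frac{\log{\left(x \right)}}{3} + \frac{4 \log{\left(x - 3 \right)}}{39} + \frac{3 \log{\left(x^{2} + 4 \right)}}{26} - \frac{2 \operatorname{atan}{\left(\frac{x}{2} \right)}}{13}] = \frac{4}{x^{4} - 3 x^{3} + 4 x^{2} - 12 x} = f(x).
F(5) = - \frac{\log{\left(5 \right)}}{3} - \frac{2 \operatorname{atan}{\left(\frac{5}{2} \right)}}{13} + \frac{4 \log{\left(2 \right)}}{39} + \frac{3 \log{\left(29 \right)}}{26}; F(4) = - \frac{\log{\left(4 \right)}}{3} - \frac{2 \operatorname{atan}{\left(2 \right)}}{13} + \frac{3 \log{\left(20 \right)}}{26}.
Integral = F(5) - F(4) = - \frac{\log{\left(5 \right)}}{3} - \frac{3 \log{\left(20 \right)}}{26} - \frac{2 \operatorname{atan}{\left(\frac{5}{2} \right)}}{13} + \frac{4 \log{\left(2 \right)}}{39} + \frac{2 \operatorname{atan}{\left(2 \right)}}{13} + \frac{3 \log{\left(29 \right)}}{26} + \frac{\log{\left(4 \right)}}{3}.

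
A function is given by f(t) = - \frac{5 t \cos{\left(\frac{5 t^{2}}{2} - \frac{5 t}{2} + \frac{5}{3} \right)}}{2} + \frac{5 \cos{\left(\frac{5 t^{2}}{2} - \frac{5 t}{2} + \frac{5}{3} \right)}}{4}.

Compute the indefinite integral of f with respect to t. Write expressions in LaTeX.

The substitution u = \frac{5 t^{2}}{2} - \frac{5 t}{2} + \frac{5}{3} works: f is exactly (dF/du)*(du/dt) for that inner function.
Check: d/dt[- \frac{\sin{\left(\frac{5 t^{2}}{2} - \frac{5 t}{2} + \frac{5}{3} \right)}}{2}] = - \frac{5 t \cos{\left(\frac{5 t^{2}}{2} - \frac{5 t}{2} + \frac{5}{3} \right)}}{2} + \frac{5 \cos{\left(\frac{5 t^{2}}{2} - \frac{5 t}{2} + \frac{5}{3} \right)}}{4} = f(t).

F(t) = - \frac{\sin{\left(\frac{5 t^{2}}{2} - \frac{5 t}{2} + \frac{5}{3} \right)}}{2} + C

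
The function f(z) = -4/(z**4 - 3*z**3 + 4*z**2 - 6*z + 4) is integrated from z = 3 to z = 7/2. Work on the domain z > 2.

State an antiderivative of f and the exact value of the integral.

The denominator factors as (z - 2)*(z - 1)*(z**2 + 2); partial fractions split f into directly integrable pieces: -2*z/(3*(z**2 + 2)) + 4/(3*(z - 1)) - 2/(3*(z - 2)).
F(z) = (-2*log(z - 2) + 4*log(z - 1) - log(z**2 + 2))/3 is an antiderivative of f.
Check: d/dz[(-2*log(z - 2) + 4*log(z - 1) - log(z**2 + 2))/3] = -4/(z**4 - 3*z**3 + 4*z**2 - 6*z + 4) = f(z).
F(7/2) = -log(57/4)/3 - 2*log(3/2)/3 + 4*log(5/2)/3; F(3) = -log(11)/3 + 4*log(2)/3.
Integral = F(7/2) - F(3) = -4*log(2)/3 - log(57/4)/3 - 2*log(3/2)/3 + log(11)/3 + 4*log(5/2)/3.

Antiderivative: F(z) = (-2*log(z - 2) + 4*log(z - 1) - log(z**2 + 2))/3; value = -4*log(2)/3 - log(57/4)/3 - 2*log(3/2)/3 + log(11)/3 + 4*log(5/2)/3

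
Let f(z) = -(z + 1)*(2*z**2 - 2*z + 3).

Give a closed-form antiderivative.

An antiderivative is F(z) = -z*(z**3 + z + 6)/2.

Check any antiderivative F(z) by computing F'(z) and comparing it with f(z).
Check: d/dz[-z*(z**3 + z + 6)/2] = -2*z**3 - z - 3, which equals f(z).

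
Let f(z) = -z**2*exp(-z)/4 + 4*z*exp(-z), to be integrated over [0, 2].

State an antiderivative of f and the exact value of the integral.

Recognize the product-rule pattern: f = u'v + uv' with u = z**2/4 - 7*z/2 - 7/2, v = exp(-z), so integration by parts undoes it.
F(z) = z**2*exp(-z)/4 - 7*z*exp(-z)/2 - 7*exp(-z)/2 is an antiderivative of f.
Check: d/dz[z**2*exp(-z)/4 - 7*z*exp(-z)/2 - 7*exp(-z)/2] = (-z**2 + 16*z)*exp(-z)/4, which equals f(z).
F(2) = -19*exp(-2)/2; F(0) = -7/2.
Integral = F(2) - F(0) = 7/2 - 19*exp(-2)/2.

Antiderivative: F(z) = z**2*exp(-z)/4 - 7*z*exp(-z)/2 - 7*exp(-z)/2; value = 7/2 - 19*exp(-2)/2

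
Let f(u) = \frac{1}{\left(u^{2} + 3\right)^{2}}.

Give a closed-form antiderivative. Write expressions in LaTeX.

Recover f(u) by differentiating a candidate F(u); any mismatch rules it out.
Check: d/du[\frac{\sqrt{3} u^{2} \operatorname{atan}{\left(\frac{\sqrt{3} u}{3} \right)} + 3 u + 3 \sqrt{3} \operatorname{atan}{\left(\frac{\sqrt{3} u}{3} \right)}}{18 u^{2} + 54}] = \frac{1}{u^{4} + 6 u^{2} + 9}, which equals f(u).

An antiderivative is F(u) = \frac{\sqrt{3} u^{2} \operatorname{atan}{\left(\frac{\sqrt{3} u}{3} \right)} + 3 u + 3 \sqrt{3} \operatorname{atan}{\left(\frac{\sqrt{3} u}{3} \right)}}{18 u^{2} + 54}.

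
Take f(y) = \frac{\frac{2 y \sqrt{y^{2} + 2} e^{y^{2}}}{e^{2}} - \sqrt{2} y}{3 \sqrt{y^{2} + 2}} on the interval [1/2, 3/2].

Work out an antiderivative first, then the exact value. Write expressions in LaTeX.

Recover f(y) by differentiating a candidate F(y); any mismatch rules it out.
F(y) = \frac{\sqrt{2} \left(- 2 \sqrt{y^{2} + 2} + \frac{\sqrt{2} e^{y^{2}}}{e^{2}}\right)}{6} is an antiderivative of f.
Check: d/dy[\frac{\sqrt{2} \left(- 2 \sqrt{y^{2} + 2} + \frac{\sqrt{2} e^{y^{2}}}{e^{2}}\right)}{6}] = \frac{2 y \sqrt{y^{2} + 2} e^{y^{2}} - \sqrt{2} y e^{2}}{3 \sqrt{y^{2} + 2} e^{2}}, which equals f(y).
F(3/2) = - \frac{\sqrt{34}}{6} + \frac{e^{\frac{1}{4}}}{3}; F(1/2) = - \frac{\sqrt{2}}{2} + \frac{1}{3 e^{\frac{7}{4}}}.
Integral = F(3/2) - F(1/2) = - \frac{\sqrt{34}}{6} - \frac{1}{3 e^{\frac{7}{4}}} + \frac{e^{\frac{1}{4}}}{3} + \frac{\sqrt{2}}{2}.

Antiderivative: F(y) = \frac{\sqrt{2} \left(- 2 \sqrt{y^{2} + 2} + \frac{\sqrt{2} e^{y^{2}}}{e^{2}}\right)}{6}; value = - \frac{\sqrt{34}}{6} - \frac{1}{3 e^{\frac{7}{4}}} + \frac{e^{\frac{1}{4}}}{3} + \frac{\sqrt{2}}{2}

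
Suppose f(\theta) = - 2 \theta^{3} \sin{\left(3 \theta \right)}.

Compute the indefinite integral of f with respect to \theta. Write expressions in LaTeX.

Any candidate F(\theta) must reproduce f(\theta) exactly when differentiated.
Check: d/d\theta[\frac{2 \left(9 \theta^{3} \cos{\left(3 \theta \right)} - 9 \theta^{2} \sin{\left(3 \theta \right)} - 6 \theta \cos{\left(3 \theta \right)} + 2 \sin{\left(3 \theta \right)}\right)}{27}] = - 2 \theta^{3} \sin{\left(3 \theta \right)} = f(\theta).

F(\theta) = \frac{2 \left(9 \theta^{3} \cos{\left(3 \theta \right)} - 9 \theta^{2} \sin{\left(3 \theta \right)} - 6 \theta \cos{\left(3 \theta \right)} + 2 \sin{\left(3 \theta \right)}\right)}{27} + C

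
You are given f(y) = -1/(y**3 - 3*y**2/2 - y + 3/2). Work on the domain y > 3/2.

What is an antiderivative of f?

An antiderivative is F(y) = -4*log(y - 3/2)/5 + log(y - 1) - log(y + 1)/5.

Factor the denominator ((y - 1)*(y + 1)*(2*y - 3)) and decompose: f = -8/(5*(2*y - 3)) - 1/(5*(y + 1)) + 1/(y - 1); each piece integrates to a log, atan, or power term.
Check: d/dy[-4*log(y - 3/2)/5 + log(y - 1) - log(y + 1)/5] = -2/(2*y**3 - 3*y**2 - 2*y + 3), which equals f(y).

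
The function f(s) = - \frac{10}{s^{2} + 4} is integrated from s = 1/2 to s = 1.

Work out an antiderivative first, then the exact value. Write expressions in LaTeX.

Since d/ds undoes antidifferentiation here, F'(s) = f(s) is required of F(s).
F(s) = - 5 \operatorname{atan}{\left(\frac{s}{2} \right)} is an antiderivative of f.
Check: d/ds[- 5 \operatorname{atan}{\left(\frac{s}{2} \right)}] = - \frac{10}{s^{2} + 4} = f(s).
F(1) = - 5 \operatorname{atan}{\left(\frac{1}{2} \right)}; F(1/2) = - 5 \operatorname{atan}{\left(\frac{1}{4} \right)}.
Integral = F(1) - F(1/2) = - 5 \operatorname{atan}{\left(\frac{1}{2} \right)} + 5 \operatorname{atan}{\left(\frac{1}{4} \right)}.

Antiderivative: F(s) = - 5 \operatorname{atan}{\left(\frac{s}{2} \right)}; value = - 5 \operatorname{atan}{\left(\frac{1}{2} \right)} + 5 \operatorname{atan}{\left(\frac{1}{4} \right)}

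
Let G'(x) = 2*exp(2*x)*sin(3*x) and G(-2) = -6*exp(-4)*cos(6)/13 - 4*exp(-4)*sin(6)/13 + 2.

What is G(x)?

The proposed G(x) is checked by its d/dx: the result must match the given G'(x).
A general antiderivative is 4*exp(2*x)*sin(3*x)/13 - 6*exp(2*x)*cos(3*x)/13 + C.
The condition gives C = -6*exp(-4)*cos(6)/13 - 4*exp(-4)*sin(6)/13 + 2 - (-6*exp(-4)*cos(6)/13 - 4*exp(-4)*sin(6)/13) = 2.
So G(x) = 4*exp(2*x)*sin(3*x)/13 - 6*exp(2*x)*cos(3*x)/13 + 2.
Check: d/dx[4*exp(2*x)*sin(3*x)/13 - 6*exp(2*x)*cos(3*x)/13 + 2] = 2*exp(2*x)*sin(3*x) = G'(x).

G(x) = 4*exp(2*x)*sin(3*x)/13 - 6*exp(2*x)*cos(3*x)/13 + 2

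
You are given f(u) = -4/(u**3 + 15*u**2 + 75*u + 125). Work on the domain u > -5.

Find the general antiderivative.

Any candidate F(u) must reproduce f(u) exactly when differentiated.
Check: d/du[2/(u**2 + 10*u + 25)] = -4/(u**3 + 15*u**2 + 75*u + 125) = f(u).

F(u) = 2/(u**2 + 10*u + 25) + C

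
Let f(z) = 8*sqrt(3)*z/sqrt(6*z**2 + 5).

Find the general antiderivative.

F(z) = 4*sqrt(3)*sqrt(6*z**2 + 5)/3 + C

The substitution u = 2*z**2 + 5/3 works: f is exactly (dF/du)*(du/dz) for that inner function.
Check: d/dz[4*sqrt(3)*sqrt(6*z**2 + 5)/3] = 8*sqrt(3)*z/sqrt(6*z**2 + 5) = f(z).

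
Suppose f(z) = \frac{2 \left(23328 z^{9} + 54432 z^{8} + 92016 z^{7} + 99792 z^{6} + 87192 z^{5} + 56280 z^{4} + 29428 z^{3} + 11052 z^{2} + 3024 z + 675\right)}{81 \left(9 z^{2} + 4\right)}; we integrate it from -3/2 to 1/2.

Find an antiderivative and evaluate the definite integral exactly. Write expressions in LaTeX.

For F(z) to be correct the identity F'(z) - f(z) = 0 must hold.
F(z) = \frac{1296 z^{8} + 3456 z^{7} + 6048 z^{6} + 6720 z^{5} + 5656 z^{4} + 3360 z^{3} + 1512 z^{2} + 432 z + 162 \operatorname{atan}{\left(\frac{3 z}{2} \right)} + 81}{162} is an antiderivative of f.
Check: d/dz[\frac{1296 z^{8} + 3456 z^{7} + 6048 z^{6} + 6720 z^{5} + 5656 z^{4} + 3360 z^{3} + 1512 z^{2} + 432 z + 162 \operatorname{atan}{\left(\frac{3 z}{2} \right)} + 81}{162}] = \frac{46656 z^{9} + 108864 z^{8} + 184032 z^{7} + 199584 z^{6} + 174384 z^{5} + 112560 z^{4} + 58856 z^{3} + 22104 z^{2} + 6048 z + 1350}{729 z^{2} + 324}, which equals f(z).
F(1/2) = \operatorname{atan}{\left(\frac{3}{4} \right)} + \frac{28561}{2592}; F(-3/2) = \frac{2401}{32} - \operatorname{atan}{\left(\frac{9}{4} \right)}.
Integral = F(1/2) - F(-3/2) = - \frac{5185}{81} + \operatorname{atan}{\left(\frac{3}{4} \right)} + \operatorname{atan}{\left(\frac{9}{4} \right)}.

Antiderivative: F(z) = \frac{1296 z^{8} + 3456 z^{7} + 6048 z^{6} + 6720 z^{5} + 5656 z^{4} + 3360 z^{3} + 1512 z^{2} + 432 z + 162 \operatorname{atan}{\left(\frac{3 z}{2} \right)} + 81}{162}; value = - \frac{5185}{81} + \operatorname{atan}{\left(\frac{3}{4} \right)} + \operatorname{atan}{\left(\frac{9}{4} \right)}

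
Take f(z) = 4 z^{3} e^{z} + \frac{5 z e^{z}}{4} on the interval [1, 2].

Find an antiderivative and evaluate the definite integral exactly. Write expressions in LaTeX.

Recognize the product-rule pattern: f = u'v + uv' with u = 4 z^{3} - 12 z^{2} + \frac{101 z}{4} - \frac{101}{4}, v = e^{z}, so integration by parts undoes it.
F(z) = \frac{\left(16 z^{3} - 48 z^{2} + 101 z - 101\right) e^{z}}{4} is an antiderivative of f.
Check: d/dz[\frac{\left(16 z^{3} - 48 z^{2} + 101 z - 101\right) e^{z}}{4}] = 4 z^{3} e^{z} + \frac{5 z e^{z}}{4} = f(z).
F(2) = \frac{37 e^{2}}{4}; F(1) = - 8 e.
Integral = F(2) - F(1) = 8 e + \frac{37 e^{2}}{4}.

Antiderivative: F(z) = \frac{\left(16 z^{3} - 48 z^{2} + 101 z - 101\right) e^{z}}{4}; value = 8 e + \frac{37 e^{2}}{4}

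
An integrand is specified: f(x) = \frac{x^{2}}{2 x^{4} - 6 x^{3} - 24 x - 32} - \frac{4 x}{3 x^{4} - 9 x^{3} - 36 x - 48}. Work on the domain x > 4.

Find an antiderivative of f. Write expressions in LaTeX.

Factor the denominator (6 \left(x - 4\right) \left(x + 1\right) \left(x^{2} + 4\right)) and decompose: f = \frac{7 x + 48}{150 \left(x^{2} + 4\right)} - \frac{11}{150 \left(x + 1\right)} + \frac{2}{75 \left(x - 4\right)}; each piece integrates to a log, atan, or power term.
Check: d/dx[\frac{8 \log{\left(x - 4 \right)} - 22 \log{\left(x + 1 \right)} + 7 \log{\left(x^{2} + 4 \right)} + 48 \operatorname{atan}{\left(\frac{x}{2} \right)}}{300}] = \frac{3 x^{2} - 8 x}{6 x^{4} - 18 x^{3} - 72 x - 96}, which equals f(x).

An antiderivative is F(x) = \frac{8 \log{\left(x - 4 \right)} - 22 \log{\left(x + 1 \right)} + 7 \log{\left(x^{2} + 4 \right)} + 48 \operatorname{atan}{\left(\frac{x}{2} \right)}}{300}.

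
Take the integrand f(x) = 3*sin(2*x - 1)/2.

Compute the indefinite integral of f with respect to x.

A first test for any F(x): its x-derivative must equal f(x) identically.
Check: d/dx[-3*cos(2*x - 1)/4] = 3*sin(2*x - 1)/2 = f(x).

F(x) = -3*cos(2*x - 1)/4 + C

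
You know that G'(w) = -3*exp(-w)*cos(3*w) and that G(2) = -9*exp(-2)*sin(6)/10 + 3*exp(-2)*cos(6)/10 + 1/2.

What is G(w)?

Check a candidate G(w) by differentiating: d/dw[G] must match the given G'(w).
A general antiderivative is -9*exp(-w)*sin(3*w)/10 + 3*exp(-w)*cos(3*w)/10 + C.
The condition gives C = -9*exp(-2)*sin(6)/10 + 3*exp(-2)*cos(6)/10 + 1/2 - (-9*exp(-2)*sin(6)/10 + 3*exp(-2)*cos(6)/10) = 1/2.
So G(w) = (5*exp(w) - 9*sin(3*w) + 3*cos(3*w))*exp(-w)/10.
Check: d/dw[(5*exp(w) - 9*sin(3*w) + 3*cos(3*w))*exp(-w)/10] = -3*exp(-w)*cos(3*w) = G'(w).

G(w) = (5*exp(w) - 9*sin(3*w) + 3*cos(3*w))*exp(-w)/10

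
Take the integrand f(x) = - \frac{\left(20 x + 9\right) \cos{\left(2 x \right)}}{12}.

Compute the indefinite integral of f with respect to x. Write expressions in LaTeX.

For F(x) to be correct the identity F'(x) - f(x) = 0 must hold.
Check: d/dx[\frac{- 20 x \sin{\left(2 x \right)} - 9 \sin{\left(2 x \right)} - 10 \cos{\left(2 x \right)}}{24}] = - \frac{5 x \cos{\left(2 x \right)}}{3} - \frac{3 \cos{\left(2 x \right)}}{4}, which equals f(x).

F(x) = \frac{- 20 x \sin{\left(2 x \right)} - 9 \sin{\left(2 x \right)} - 10 \cos{\left(2 x \right)}}{24} + C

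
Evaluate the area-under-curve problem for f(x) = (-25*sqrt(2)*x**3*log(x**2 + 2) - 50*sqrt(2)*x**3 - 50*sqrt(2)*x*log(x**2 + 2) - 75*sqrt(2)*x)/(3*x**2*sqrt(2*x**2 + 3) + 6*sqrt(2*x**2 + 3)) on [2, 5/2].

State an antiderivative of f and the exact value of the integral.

Recognize the product-rule pattern: f = u'v + uv' with u = -25*sqrt(4*x**2 + 6)/6, v = log(x**2 + 2), so integration by parts undoes it.
F(x) = -25*sqrt(2)*sqrt(2*x**2 + 3)*log(x**2 + 2)/6 is an antiderivative of f.
Check: d/dx[-25*sqrt(2)*sqrt(2*x**2 + 3)*log(x**2 + 2)/6] = (-25*sqrt(2)*x**3*log(x**2 + 2) - 50*sqrt(2)*x**3 - 50*sqrt(2)*x*log(x**2 + 2) - 75*sqrt(2)*x)/(3*x**2*sqrt(2*x**2 + 3) + 6*sqrt(2*x**2 + 3)) = f(x).
F(5/2) = -25*sqrt(31)*log(33/4)/6; F(2) = -25*sqrt(22)*log(6)/6.
Integral = F(5/2) - F(2) = -25*sqrt(31)*log(33/4)/6 + 25*sqrt(22)*log(6)/6.

Antiderivative: F(x) = -25*sqrt(2)*sqrt(2*x**2 + 3)*log(x**2 + 2)/6; value = -25*sqrt(31)*log(33/4)/6 + 25*sqrt(22)*log(6)/6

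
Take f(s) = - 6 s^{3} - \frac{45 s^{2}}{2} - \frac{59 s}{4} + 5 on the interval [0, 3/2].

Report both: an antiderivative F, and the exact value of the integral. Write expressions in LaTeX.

Antiderivative: F(s) = - \frac{3 \left(- s^{2} - \frac{5 s}{2} + \frac{2}{3}\right)^{2}}{2}; value = -42

The substitution u = - s^{2} - \frac{5 s}{2} + \frac{2}{3} works: f is exactly (dF/du)*(du/ds) for that inner function.
F(s) = - \frac{3 \left(- s^{2} - \frac{5 s}{2} + \frac{2}{3}\right)^{2}}{2} is an antiderivative of f.
Check: d/ds[- \frac{3 \left(- s^{2} - \frac{5 s}{2} + \frac{2}{3}\right)^{2}}{2}] = - 6 s^{3} - \frac{45 s^{2}}{2} - \frac{59 s}{4} + 5 = f(s).
F(3/2) = - \frac{128}{3}; F(0) = - \frac{2}{3}.
Integral = F(3/2) - F(0) = -42.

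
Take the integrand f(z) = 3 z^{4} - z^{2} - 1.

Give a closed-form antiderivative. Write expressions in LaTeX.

An antiderivative is F(z) = \frac{z \left(9 z^{4} - 5 z^{2} - 15\right)}{15}.

Integrate term by term and add the pieces.
Check: d/dz[\frac{z \left(9 z^{4} - 5 z^{2} - 15\right)}{15}] = 3 z^{4} - z^{2} - 1 = f(z).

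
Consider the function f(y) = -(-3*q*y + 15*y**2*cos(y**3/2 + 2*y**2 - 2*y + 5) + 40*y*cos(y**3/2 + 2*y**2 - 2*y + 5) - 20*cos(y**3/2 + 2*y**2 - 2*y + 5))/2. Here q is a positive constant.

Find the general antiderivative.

A candidate is checked by its d/dy: the result must match f(y).
Check: d/dy[3*q*y**2/4 - 5*sin(y**3/2 + 2*y**2 - 2*y + 5)] = 3*q*y/2 - 15*y**2*cos(y**3/2 + 2*y**2 - 2*y + 5)/2 - 20*y*cos(y**3/2 + 2*y**2 - 2*y + 5) + 10*cos(y**3/2 + 2*y**2 - 2*y + 5), which equals f(y).

F(y) = 3*q*y**2/4 - 5*sin(y**3/2 + 2*y**2 - 2*y + 5) + C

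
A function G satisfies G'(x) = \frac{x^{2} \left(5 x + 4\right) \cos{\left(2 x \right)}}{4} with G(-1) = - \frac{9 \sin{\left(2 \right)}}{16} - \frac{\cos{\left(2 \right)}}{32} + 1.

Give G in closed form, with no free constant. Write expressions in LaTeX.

Differentiate the proposed G(x) back; it has to land on the given G'(x).
A general antiderivative is \frac{5 x^{3} \sin{\left(2 x \right)}}{8} + \frac{x^{2} \sin{\left(2 x \right)}}{2} + \frac{15 x^{2} \cos{\left(2 x \right)}}{16} - \frac{15 x \sin{\left(2 x \right)}}{16} + \frac{x \cos{\left(2 x \right)}}{2} - \frac{\sin{\left(2 x \right)}}{4} - \frac{15 \cos{\left(2 x \right)}}{32} + C.
The condition gives C = - \frac{9 \sin{\left(2 \right)}}{16} - \frac{\cos{\left(2 \right)}}{32} + 1 - (- \frac{9 \sin{\left(2 \right)}}{16} - \frac{\cos{\left(2 \right)}}{32}) = 1.
So G(x) = \frac{5 x^{3} \sin{\left(2 x \right)}}{8} + \frac{x^{2} \sin{\left(2 x \right)}}{2} + \frac{15 x^{2} \cos{\left(2 x \right)}}{16} - \frac{15 x \sin{\left(2 x \right)}}{16} + \frac{x \cos{\left(2 x \right)}}{2} - \frac{\sin{\left(2 x \right)}}{4} - \frac{15 \cos{\left(2 x \right)}}{32} + 1.
Check: d/dx[\frac{5 x^{3} \sin{\left(2 x \right)}}{8} + \frac{x^{2} \sin{\left(2 x \right)}}{2} + \frac{15 x^{2} \cos{\left(2 x \right)}}{16} - \frac{15 x \sin{\left(2 x \right)}}{16} + \frac{x \cos{\left(2 x \right)}}{2} - \frac{\sin{\left(2 x \right)}}{4} - \frac{15 \cos{\left(2 x \right)}}{32} + 1] = \frac{5 x^{3} \cos{\left(2 x \right)}}{4} + x^{2} \cos{\left(2 x \right)}, which equals G'(x).

G(x) = \frac{5 x^{3} \sin{\left(2 x \right)}}{8} + \frac{x^{2} \sin{\left(2 x \right)}}{2} + \frac{15 x^{2} \cos{\left(2 x \right)}}{16} - \frac{15 x \sin{\left(2 x \right)}}{16} + \frac{x \cos{\left(2 x \right)}}{2} - \frac{\sin{\left(2 x \right)}}{4} - \frac{15 \cos{\left(2 x \right)}}{32} + 1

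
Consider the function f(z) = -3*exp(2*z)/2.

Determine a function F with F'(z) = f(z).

Recover f(z) by differentiating a candidate F(z); any mismatch rules it out.
Check: d/dz[-3*exp(2*z)/4] = -3*exp(2*z)/2 = f(z).

An antiderivative is F(z) = -3*exp(2*z)/4.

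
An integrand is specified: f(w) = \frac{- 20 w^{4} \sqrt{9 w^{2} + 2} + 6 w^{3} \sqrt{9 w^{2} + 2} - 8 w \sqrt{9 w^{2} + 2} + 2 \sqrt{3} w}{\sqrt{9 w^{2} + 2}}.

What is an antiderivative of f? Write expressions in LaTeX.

An antiderivative is F(w) = \frac{- 72 w^{5} + 27 w^{4} - 72 w^{2} + 4 \sqrt{3} \sqrt{9 w^{2} + 2}}{18}.

A candidate is checked by its d/dw: the result must match f(w).
Check: d/dw[\frac{- 72 w^{5} + 27 w^{4} - 72 w^{2} + 4 \sqrt{3} \sqrt{9 w^{2} + 2}}{18}] = \frac{- 20 w^{4} \sqrt{9 w^{2} + 2} + 6 w^{3} \sqrt{9 w^{2} + 2} - 8 w \sqrt{9 w^{2} + 2} + 2 \sqrt{3} w}{\sqrt{9 w^{2} + 2}} = f(w).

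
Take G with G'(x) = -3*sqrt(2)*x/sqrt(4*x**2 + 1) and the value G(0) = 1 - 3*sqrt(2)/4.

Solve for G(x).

G(x) = 1 - 3*sqrt(2*x**2 + 1/2)/2

The substitution u = 2*x**2 + 1/2 works: G'(x) is exactly (dG/du)*(du/dx) for that inner function.
A general antiderivative is -3*sqrt(2*x**2 + 1/2)/2 + C.
The condition gives C = 1 - 3*sqrt(2)/4 - (-3*sqrt(2)/4) = 1.
So G(x) = 1 - 3*sqrt(2*x**2 + 1/2)/2.
Check: d/dx[1 - 3*sqrt(2*x**2 + 1/2)/2] = -3*sqrt(2)*x/sqrt(4*x**2 + 1) = G'(x).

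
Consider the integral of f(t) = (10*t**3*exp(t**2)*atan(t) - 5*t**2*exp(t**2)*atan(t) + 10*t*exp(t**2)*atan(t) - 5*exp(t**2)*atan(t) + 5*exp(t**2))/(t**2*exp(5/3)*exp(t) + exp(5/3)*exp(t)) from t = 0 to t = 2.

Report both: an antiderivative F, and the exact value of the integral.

Recognize the product-rule pattern: f = u'v + uv' with u = 5*atan(t), v = exp(t**2 - t - 5/3), so integration by parts undoes it.
F(t) = 5*exp(-5/3)*exp(-t)*exp(t**2)*atan(t) is an antiderivative of f.
Check: d/dt[5*exp(-5/3)*exp(-t)*exp(t**2)*atan(t)] = (10*t**3*exp(t**2)*atan(t) - 5*t**2*exp(t**2)*atan(t) + 10*t*exp(t**2)*atan(t) - 5*exp(t**2)*atan(t) + 5*exp(t**2))/(t**2*exp(5/3)*exp(t) + exp(5/3)*exp(t)) = f(t).
F(2) = 5*exp(1/3)*atan(2); F(0) = 0.
Integral = F(2) - F(0) = 5*exp(1/3)*atan(2).

Antiderivative: F(t) = 5*exp(-5/3)*exp(-t)*exp(t**2)*atan(t); value = 5*exp(1/3)*atan(2)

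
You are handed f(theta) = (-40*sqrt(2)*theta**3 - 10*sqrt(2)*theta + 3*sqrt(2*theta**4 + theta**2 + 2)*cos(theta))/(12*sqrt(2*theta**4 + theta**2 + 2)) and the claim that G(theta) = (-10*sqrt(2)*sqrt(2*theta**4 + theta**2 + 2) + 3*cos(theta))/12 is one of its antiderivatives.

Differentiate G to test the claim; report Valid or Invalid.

d/dtheta[G] = (-40*sqrt(2)*theta**3 - 10*sqrt(2)*theta - 3*sqrt(2*theta**4 + theta**2 + 2)*sin(theta))/(12*sqrt(2*theta**4 + theta**2 + 2))
d/dtheta[G] - f(theta) = -sin(theta)/4 - cos(theta)/4 != 0.

Invalid: d/dtheta[G] - f = -sin(theta)/4 - cos(theta)/4, which is not 0.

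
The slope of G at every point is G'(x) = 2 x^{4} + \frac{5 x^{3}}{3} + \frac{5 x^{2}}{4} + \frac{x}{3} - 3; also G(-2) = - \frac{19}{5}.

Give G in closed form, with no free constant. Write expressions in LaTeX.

G(x) = \frac{24 x^{5} + 25 x^{4} + 25 x^{3} + 10 x^{2} - 180 x - 60}{60}

Integrate term by term and add the pieces.
A general antiderivative is \frac{2 x^{5}}{5} + \frac{5 x^{4}}{12} + \frac{5 x^{3}}{12} + \frac{x^{2}}{6} - 3 x + C.
The condition gives C = - \frac{19}{5} - (- \frac{14}{5}) = -1.
So G(x) = \frac{24 x^{5} + 25 x^{4} + 25 x^{3} + 10 x^{2} - 180 x - 60}{60}.
Check: d/dx[\frac{24 x^{5} + 25 x^{4} + 25 x^{3} + 10 x^{2} - 180 x - 60}{60}] = 2 x^{4} + \frac{5 x^{3}}{3} + \frac{5 x^{2}}{4} + \frac{x}{3} - 3 = G'(x).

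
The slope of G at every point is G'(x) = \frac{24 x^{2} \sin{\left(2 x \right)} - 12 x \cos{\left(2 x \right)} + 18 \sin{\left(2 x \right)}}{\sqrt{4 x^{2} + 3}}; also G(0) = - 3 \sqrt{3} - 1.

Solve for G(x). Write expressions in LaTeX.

G(x) = - 3 \sqrt{4 x^{2} + 3} \cos{\left(2 x \right)} - 1

G'(x) has the shape u'v + uv' for u = - 3 \sqrt{4 x^{2} + 3} and v = \cos{\left(2 x \right)} — it is the derivative of the product u*v.
A general antiderivative is - 3 \sqrt{4 x^{2} + 3} \cos{\left(2 x \right)} + C.
The condition gives C = - 3 \sqrt{3} - 1 - (- 3 \sqrt{3}) = -1.
So G(x) = - 3 \sqrt{4 x^{2} + 3} \cos{\left(2 x \right)} - 1.
Check: d/dx[- 3 \sqrt{4 x^{2} + 3} \cos{\left(2 x \right)} - 1] = \frac{24 x^{2} \sin{\left(2 x \right)} - 12 x \cos{\left(2 x \right)} + 18 \sin{\left(2 x \right)}}{\sqrt{4 x^{2} + 3}} = G'(x).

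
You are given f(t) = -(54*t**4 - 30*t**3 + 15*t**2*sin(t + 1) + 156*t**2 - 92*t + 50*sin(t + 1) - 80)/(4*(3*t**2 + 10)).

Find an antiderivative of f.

Any candidate F(t) must reproduce f(t) exactly when differentiated.
Check: d/dt[-3*t**3/2 + 5*t**2/4 + 2*t - log(3*t**2/2 + 5)/3 + 5*cos(t + 1)/4] = (-54*t**4 + 30*t**3 - 15*t**2*sin(t + 1) - 156*t**2 + 92*t - 50*sin(t + 1) + 80)/(12*t**2 + 40), which equals f(t).

An antiderivative is F(t) = -3*t**3/2 + 5*t**2/4 + 2*t - log(3*t**2/2 + 5)/3 + 5*cos(t + 1)/4.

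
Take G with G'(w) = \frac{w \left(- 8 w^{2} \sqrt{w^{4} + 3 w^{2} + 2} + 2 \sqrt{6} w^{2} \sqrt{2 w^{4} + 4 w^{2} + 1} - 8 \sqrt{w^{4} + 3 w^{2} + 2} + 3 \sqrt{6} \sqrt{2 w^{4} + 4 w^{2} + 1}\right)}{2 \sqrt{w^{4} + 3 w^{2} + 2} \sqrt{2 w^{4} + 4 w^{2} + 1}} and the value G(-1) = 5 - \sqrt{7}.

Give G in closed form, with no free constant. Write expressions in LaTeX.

G(w) = \frac{\sqrt{6} \sqrt{w^{4} + 3 w^{2} + 2} - 2 \sqrt{2 w^{4} + 4 w^{2} + 1} + 4}{2}

Whatever form G(w) takes, its d/dw must return the stated G'(w).
A general antiderivative is \frac{3 \sqrt{\frac{2 w^{4}}{3} + 2 w^{2} + \frac{4}{3}}}{2} - \sqrt{2 w^{4} + 4 w^{2} + 1} + C.
The condition gives C = 5 - \sqrt{7} - (3 - \sqrt{7}) = 2.
So G(w) = \frac{\sqrt{6} \sqrt{w^{4} + 3 w^{2} + 2} - 2 \sqrt{2 w^{4} + 4 w^{2} + 1} + 4}{2}.
Check: d/dw[\frac{\sqrt{6} \sqrt{w^{4} + 3 w^{2} + 2} - 2 \sqrt{2 w^{4} + 4 w^{2} + 1} + 4}{2}] = \frac{- 8 w^{3} \sqrt{w^{4} + 3 w^{2} + 2} + 2 \sqrt{6} w^{3} \sqrt{2 w^{4} + 4 w^{2} + 1} - 8 w \sqrt{w^{4} + 3 w^{2} + 2} + 3 \sqrt{6} w \sqrt{2 w^{4} + 4 w^{2} + 1}}{2 \sqrt{w^{4} + 3 w^{2} + 2} \sqrt{2 w^{4} + 4 w^{2} + 1}}, which equals G'(w).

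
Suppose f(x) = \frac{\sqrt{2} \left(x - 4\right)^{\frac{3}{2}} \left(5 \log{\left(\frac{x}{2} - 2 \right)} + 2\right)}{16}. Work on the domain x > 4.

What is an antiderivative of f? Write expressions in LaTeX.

f has the shape u'v + uv' for u = \left(\frac{x}{2} - 2\right)^{\frac{5}{2}} and v = \log{\left(\frac{x}{2} - 2 \right)} — it is the derivative of the product u*v.
Check: d/dx[\frac{\sqrt{2} \left(x - 4\right)^{\frac{5}{2}} \log{\left(\frac{x}{2} - 2 \right)}}{8}] = \frac{5 \sqrt{2} x \sqrt{x - 4} \log{\left(\frac{x}{2} - 2 \right)}}{16} + \frac{\sqrt{2} x \sqrt{x - 4}}{8} - \frac{5 \sqrt{2} \sqrt{x - 4} \log{\left(\frac{x}{2} - 2 \right)}}{4} - \frac{\sqrt{2} \sqrt{x - 4}}{2}, which equals f(x).

An antiderivative is F(x) = \frac{\sqrt{2} \left(x - 4\right)^{\frac{5}{2}} \log{\left(\frac{x}{2} - 2 \right)}}{8}.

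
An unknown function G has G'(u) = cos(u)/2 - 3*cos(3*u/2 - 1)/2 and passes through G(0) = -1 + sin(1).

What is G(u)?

G(u) = (sin(u) - 2*sin(3*u/2 - 1) - 2)/2

The integrand splits into summands that can be handled one at a time.
A general antiderivative is sin(u)/2 - sin(3*u/2 - 1) + C.
The condition gives C = -1 + sin(1) - (sin(1)) = -1.
So G(u) = (sin(u) - 2*sin(3*u/2 - 1) - 2)/2.
Check: d/du[(sin(u) - 2*sin(3*u/2 - 1) - 2)/2] = cos(u)/2 - 3*cos(3*u/2 - 1)/2 = G'(u).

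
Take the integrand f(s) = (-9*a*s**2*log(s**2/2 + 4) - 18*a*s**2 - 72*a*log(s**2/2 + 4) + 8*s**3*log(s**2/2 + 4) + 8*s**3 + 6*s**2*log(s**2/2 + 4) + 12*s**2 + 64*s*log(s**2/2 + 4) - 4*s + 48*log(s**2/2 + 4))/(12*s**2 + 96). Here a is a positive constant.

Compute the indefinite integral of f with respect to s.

Recognize the product-rule pattern: f = u'v + uv' with u = -3*a*s/4 + s**2/3 + s/2 - 1/6, v = log(s**2/2 + 4), so integration by parts undoes it.
Check: d/ds[-3*a*s*log(s**2/2 + 4)/4 + s**2*log(s**2/2 + 4)/3 + s*log(s**2/2 + 4)/2 - log(s**2/2 + 4)/6] = (-9*a*s**2*log(s**2/2 + 4) - 18*a*s**2 - 72*a*log(s**2/2 + 4) + 8*s**3*log(s**2/2 + 4) + 8*s**3 + 6*s**2*log(s**2/2 + 4) + 12*s**2 + 64*s*log(s**2/2 + 4) - 4*s + 48*log(s**2/2 + 4))/(12*s**2 + 96) = f(s).

F(s) = -3*a*s*log(s**2/2 + 4)/4 + s**2*log(s**2/2 + 4)/3 + s*log(s**2/2 + 4)/2 - log(s**2/2 + 4)/6 + C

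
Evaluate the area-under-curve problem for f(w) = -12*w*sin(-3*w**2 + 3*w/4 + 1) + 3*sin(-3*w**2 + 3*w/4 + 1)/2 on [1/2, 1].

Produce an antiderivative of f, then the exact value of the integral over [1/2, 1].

f matches the chain-rule pattern g'(h)*h' with inner function h(w) = -3*w**2 + 3*w/4 + 1; substituting u = h(w) collapses the integral.
F(w) = -2*cos(-3*w**2 + 3*w/4 + 1) is an antiderivative of f.
Check: d/dw[-2*cos(-3*w**2 + 3*w/4 + 1)] = -12*w*sin(-3*w**2 + 3*w/4 + 1) + 3*sin(-3*w**2 + 3*w/4 + 1)/2 = f(w).
F(1) = -2*cos(5/4); F(1/2) = -2*cos(5/8).
Integral = F(1) - F(1/2) = -2*cos(5/4) + 2*cos(5/8).

Antiderivative: F(w) = -2*cos(-3*w**2 + 3*w/4 + 1); value = -2*cos(5/4) + 2*cos(5/8)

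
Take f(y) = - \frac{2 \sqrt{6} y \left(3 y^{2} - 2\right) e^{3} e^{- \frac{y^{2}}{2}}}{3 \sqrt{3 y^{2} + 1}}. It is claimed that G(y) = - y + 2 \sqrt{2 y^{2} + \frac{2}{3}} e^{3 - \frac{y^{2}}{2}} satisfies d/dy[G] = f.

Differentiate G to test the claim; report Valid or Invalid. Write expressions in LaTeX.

d/dy[G] = \frac{\sqrt{3} \left(- 6 \sqrt{2} y^{3} e^{\frac{y^{2}}{2}} + 4 \sqrt{2} y e^{\frac{y^{2}}{2}} - \frac{\sqrt{3} \sqrt{3 y^{2} + 1} e^{y^{2}}}{e^{3}}\right) e^{3} e^{- y^{2}}}{3 \sqrt{3 y^{2} + 1}}
d/dy[G] - f(y) = -1 != 0.

Invalid: d/dy[G] - f = -1, which is not 0.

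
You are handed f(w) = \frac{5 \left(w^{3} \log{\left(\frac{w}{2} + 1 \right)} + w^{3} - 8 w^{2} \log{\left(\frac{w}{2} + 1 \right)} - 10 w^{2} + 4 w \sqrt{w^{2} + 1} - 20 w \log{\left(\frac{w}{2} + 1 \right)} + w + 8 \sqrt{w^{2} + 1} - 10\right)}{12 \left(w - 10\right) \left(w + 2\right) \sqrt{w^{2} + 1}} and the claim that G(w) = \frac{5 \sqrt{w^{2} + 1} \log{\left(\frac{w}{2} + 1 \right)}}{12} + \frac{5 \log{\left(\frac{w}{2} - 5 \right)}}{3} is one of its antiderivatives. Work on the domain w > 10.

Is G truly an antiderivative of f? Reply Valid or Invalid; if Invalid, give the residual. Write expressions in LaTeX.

Valid - the claim checks out under differentiation.

d/dw[G] = \frac{5 w^{3} \log{\left(\frac{w}{2} + 1 \right)} + 5 w^{3} - 40 w^{2} \log{\left(\frac{w}{2} + 1 \right)} - 50 w^{2} + 20 w \sqrt{w^{2} + 1} - 100 w \log{\left(\frac{w}{2} + 1 \right)} + 5 w + 40 \sqrt{w^{2} + 1} - 50}{12 w^{2} \sqrt{w^{2} + 1} - 96 w \sqrt{w^{2} + 1} - 240 \sqrt{w^{2} + 1}}
This equals f(w) exactly, so the claim holds.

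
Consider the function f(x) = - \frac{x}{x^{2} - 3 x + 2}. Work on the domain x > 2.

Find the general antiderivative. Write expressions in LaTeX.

F(x) = - 2 \log{\left(x - 2 \right)} + \log{\left(x - 1 \right)} + C

The denominator factors as \left(x - 2\right) \left(x - 1\right); partial fractions split f into directly integrable pieces: \frac{1}{x - 1} - \frac{2}{x - 2}.
Check: d/dx[- 2 \log{\left(x - 2 \right)} + \log{\left(x - 1 \right)}] = - \frac{x}{x^{2} - 3 x + 2} = f(x).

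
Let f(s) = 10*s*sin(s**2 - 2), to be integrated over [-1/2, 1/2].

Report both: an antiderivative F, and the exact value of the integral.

f matches the chain-rule pattern g'(h)*h' with inner function h(s) = s**2 - 2; substituting u = h(s) collapses the integral.
F(s) = -5*cos(s**2 - 2) is an antiderivative of f.
Check: d/ds[-5*cos(s**2 - 2)] = 10*s*sin(s**2 - 2) = f(s).
F(1/2) = -5*cos(7/4); F(-1/2) = -5*cos(7/4).
Integral = F(1/2) - F(-1/2) = 0.

Antiderivative: F(s) = -5*cos(s**2 - 2); value = 0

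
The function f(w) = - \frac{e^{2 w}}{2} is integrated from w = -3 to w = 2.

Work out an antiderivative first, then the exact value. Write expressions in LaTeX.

Antiderivative: F(w) = - \frac{e^{2 w}}{4}; value = - \frac{e^{4}}{4} + \frac{1}{4 e^{6}}

A candidate is checked by its d/dw: the result must match f(w).
F(w) = - \frac{e^{2 w}}{4} is an antiderivative of f.
Check: d/dw[- \frac{e^{2 w}}{4}] = - \frac{e^{2 w}}{2} = f(w).
F(2) = - \frac{e^{4}}{4}; F(-3) = - \frac{1}{4 e^{6}}.
Integral = F(2) - F(-3) = - \frac{e^{4}}{4} + \frac{1}{4 e^{6}}.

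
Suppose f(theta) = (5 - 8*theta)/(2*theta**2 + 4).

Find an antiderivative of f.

Differentiate the proposed F(theta) back; it has to land on f(theta) exactly.
Check: d/dtheta[-2*log(theta**2 + 2) + 5*sqrt(2)*atan(sqrt(2)*theta/2)/4] = (5 - 8*theta)/(2*theta**2 + 4) = f(theta).

An antiderivative is F(theta) = -2*log(theta**2 + 2) + 5*sqrt(2)*atan(sqrt(2)*theta/2)/4.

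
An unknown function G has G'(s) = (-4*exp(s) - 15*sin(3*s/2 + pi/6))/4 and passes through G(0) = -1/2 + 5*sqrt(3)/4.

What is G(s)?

G(s) = -exp(s) + 5*cos(3*s/2 + pi/6)/2 + 1/2

Check a candidate G(s) by differentiating: d/ds[G] must match the given G'(s).
A general antiderivative is -exp(s) + 5*cos(3*s/2 + pi/6)/2 + C.
The condition gives C = -1/2 + 5*sqrt(3)/4 - (-1 + 5*sqrt(3)/4) = 1/2.
So G(s) = -exp(s) + 5*cos(3*s/2 + pi/6)/2 + 1/2.
Check: d/ds[-exp(s) + 5*cos(3*s/2 + pi/6)/2 + 1/2] = -exp(s) - 15*sin(3*s/2 + pi/6)/4, which equals G'(s).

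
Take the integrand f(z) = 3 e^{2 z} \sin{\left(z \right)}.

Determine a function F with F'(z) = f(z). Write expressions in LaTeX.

An antiderivative is F(z) = - \frac{3 \left(- 2 \sin{\left(z \right)} + \cos{\left(z \right)}\right) e^{2 z}}{5}.

Whatever form F(z) takes, F'(z) = f(z) is non-negotiable.
Check: d/dz[- \frac{3 \left(- 2 \sin{\left(z \right)} + \cos{\left(z \right)}\right) e^{2 z}}{5}] = 3 e^{2 z} \sin{\left(z \right)} = f(z).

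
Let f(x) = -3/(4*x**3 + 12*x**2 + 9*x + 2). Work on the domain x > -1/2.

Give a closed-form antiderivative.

An antiderivative is F(x) = log(x + 1/2)/3 - log(x + 2)/3 + 3/(6*x + 3).

The denominator factors as (x + 2)*(2*x + 1)**2; partial fractions split f into directly integrable pieces: 2/(3*(2*x + 1)) - 2/(2*x + 1)**2 - 1/(3*(x + 2)).
Check: d/dx[log(x + 1/2)/3 - log(x + 2)/3 + 3/(6*x + 3)] = -3/(4*x**3 + 12*x**2 + 9*x + 2) = f(x).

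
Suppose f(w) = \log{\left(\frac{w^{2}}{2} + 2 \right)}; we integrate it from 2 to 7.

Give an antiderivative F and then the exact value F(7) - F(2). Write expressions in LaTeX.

Antiderivative: F(w) = w \log{\left(\frac{w^{2}}{2} + 2 \right)} - 2 w + 4 \operatorname{atan}{\left(\frac{w}{2} \right)}; value = -10 - \pi - 2 \log{\left(4 \right)} + 4 \operatorname{atan}{\left(\frac{7}{2} \right)} + 7 \log{\left(\frac{53}{2} \right)}

A candidate is checked by its d/dw: the result must match f(w).
F(w) = w \log{\left(\frac{w^{2}}{2} + 2 \right)} - 2 w + 4 \operatorname{atan}{\left(\frac{w}{2} \right)} is an antiderivative of f.
Check: d/dw[w \log{\left(\frac{w^{2}}{2} + 2 \right)} - 2 w + 4 \operatorname{atan}{\left(\frac{w}{2} \right)}] = \log{\left(\frac{w^{2}}{2} + 2 \right)} = f(w).
F(7) = -14 + 4 \operatorname{atan}{\left(\frac{7}{2} \right)} + 7 \log{\left(\frac{53}{2} \right)}; F(2) = -4 + 2 \log{\left(4 \right)} + \pi.
Integral = F(7) - F(2) = -10 - \pi - 2 \log{\left(4 \right)} + 4 \operatorname{atan}{\left(\frac{7}{2} \right)} + 7 \log{\left(\frac{53}{2} \right)}.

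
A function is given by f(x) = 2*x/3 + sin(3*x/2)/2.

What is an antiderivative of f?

Integrate term by term and add the pieces.
Check: d/dx[(x**2 - cos(3*x/2))/3] = 2*x/3 + sin(3*x/2)/2 = f(x).

An antiderivative is F(x) = (x**2 - cos(3*x/2))/3.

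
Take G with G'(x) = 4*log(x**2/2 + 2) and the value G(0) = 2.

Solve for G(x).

Check a candidate G(x) by differentiating: d/dx[G] must match the given G'(x).
A general antiderivative is 4*x*log(x**2/2 + 2) - 8*x + 16*atan(x/2) + C.
The condition gives C = 2 - (0) = 2.
So G(x) = 4*x*log(x**2/2 + 2) - 8*x + 16*atan(x/2) + 2.
Check: d/dx[4*x*log(x**2/2 + 2) - 8*x + 16*atan(x/2) + 2] = 4*log(x**2/2 + 2) = G'(x).

G(x) = 4*x*log(x**2/2 + 2) - 8*x + 16*atan(x/2) + 2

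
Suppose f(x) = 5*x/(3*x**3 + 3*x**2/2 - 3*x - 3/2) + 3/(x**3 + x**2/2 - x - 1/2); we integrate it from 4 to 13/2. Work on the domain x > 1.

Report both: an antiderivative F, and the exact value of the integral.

Factor the denominator (3*(x - 1)*(x + 1)*(2*x + 1)) and decompose: f = -52/(9*(2*x + 1)) + 4/(3*(x + 1)) + 14/(9*(x - 1)); each piece integrates to a log, atan, or power term.
F(x) = 2*(7*log(x - 1) - 13*log(x + 1/2) + 6*log(x + 1))/9 is an antiderivative of f.
Check: d/dx[2*(7*log(x - 1) - 13*log(x + 1/2) + 6*log(x + 1))/9] = (10*x + 18)/(6*x**3 + 3*x**2 - 6*x - 3), which equals f(x).
F(13/2) = -26*log(7)/9 + 14*log(11/2)/9 + 4*log(15/2)/3; F(4) = -26*log(9/2)/9 + 14*log(3)/9 + 4*log(5)/3.
Integral = F(13/2) - F(4) = -26*log(7)/9 - 4*log(5)/3 - 14*log(3)/9 + 14*log(11/2)/9 + 4*log(15/2)/3 + 26*log(9/2)/9.

Antiderivative: F(x) = 2*(7*log(x - 1) - 13*log(x + 1/2) + 6*log(x + 1))/9; value = -26*log(7)/9 - 4*log(5)/3 - 14*log(3)/9 + 14*log(11/2)/9 + 4*log(15/2)/3 + 26*log(9/2)/9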